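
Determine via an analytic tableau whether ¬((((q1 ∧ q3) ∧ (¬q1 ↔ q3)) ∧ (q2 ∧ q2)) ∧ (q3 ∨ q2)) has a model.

Initial set: {T ¬((((q1 ∧ q3) ∧ (¬q1 ↔ q3)) ∧ (q2 ∧ q2)) ∧ (q3 ∨ q2))}.
T ¬((((q1 ∧ q3) ∧ (¬q1 ↔ q3)) ∧ (q2 ∧ q2)) ∧ (q3 ∨ q2)): β-rule — branch into F (((q1 ∧ q3) ∧ (¬q1 ↔ q3)) ∧ (q2 ∧ q2))  //  F (q3 ∨ q2).
  branch 1 (add F (((q1 ∧ q3) ∧ (¬q1 ↔ q3)) ∧ (q2 ∧ q2))):
    F (((q1 ∧ q3) ∧ (¬q1 ↔ q3)) ∧ (q2 ∧ q2)): β-rule — branch into F ((q1 ∧ q3) ∧ (¬q1 ↔ q3))  //  F (q2 ∧ q2).
      branch 1.1 (add F ((q1 ∧ q3) ∧ (¬q1 ↔ q3))):
        F ((q1 ∧ q3) ∧ (¬q1 ↔ q3)): β-rule — branch into F (q1 ∧ q3)  //  F (¬q1 ↔ q3).
          branch 1.1.1 (add F (q1 ∧ q3)):
            F (q1 ∧ q3): β-rule — branch into F q1  //  F q3.
              branch 1.1.1.1 (add F q1):
                ○ open, literals {q1=0}.
              branch 1.1.1.2 (add F q3):
                ○ open, literals {q3=0}.
          branch 1.1.2 (add F (¬q1 ↔ q3)):
            F (¬q1 ↔ q3): β-rule — branch into T ¬q1, F q3  //  F ¬q1, T q3.
              branch 1.1.2.1 (add T ¬q1, F q3):
                ○ open, literals {q1=0, q3=0}.
              branch 1.1.2.2 (add F ¬q1, T q3):
                ○ open, literals {q1=1, q3=1}.
      branch 1.2 (add F (q2 ∧ q2)):
        F (q2 ∧ q2): β-rule — branch into F q2  //  F q2.
          branch 1.2.1 (add F q2):
            ○ open, literals {q2=0}.
          branch 1.2.2 (add F q2):
            ○ open, literals {q2=0}.
  branch 2 (add F (q3 ∨ q2)):
    F (q3 ∨ q2): α-rule — add F q3, F q2.
    ○ open, literals {q2=0, q3=0}.
0 branches closed, 7 open.
An open branch gives a satisfying assignment: q1=0.

Satisfiable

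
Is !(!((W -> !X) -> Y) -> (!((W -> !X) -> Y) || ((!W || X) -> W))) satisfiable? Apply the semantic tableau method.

Initial set: {T !(!((W -> !X) -> Y) -> (!((W -> !X) -> Y) || ((!W || X) -> W)))}.
T !(!((W -> !X) -> Y) -> (!((W -> !X) -> Y) || ((!W || X) -> W))): α-rule — add T !((W -> !X) -> Y), F (!((W -> !X) -> Y) || ((!W || X) -> W)).
T !((W -> !X) -> Y): α-rule — add T (W -> !X), F Y.
F (!((W -> !X) -> Y) || ((!W || X) -> W)): α-rule — add F !((W -> !X) -> Y), F ((!W || X) -> W).
F ((!W || X) -> W): α-rule — add T (!W || X), F W.
T (W -> !X): β-rule — branch into F W  //  T !X.
  branch 1 (add F W):
    F !((W -> !X) -> Y): β-rule — branch into F (W -> !X)  //  T Y.
      branch 1.1 (add F (W -> !X)):
        F (W -> !X): α-rule — add T W, F !X.
        × closes — contains both W and !W.
      branch 1.2 (add T Y):
        × closes — contains both Y and !Y.
  branch 2 (add T !X):
    F !((W -> !X) -> Y): β-rule — branch into F (W -> !X)  //  T Y.
      branch 2.1 (add F (W -> !X)):
        F (W -> !X): α-rule — add T W, F !X.
        × closes — contains both W and !W.
      branch 2.2 (add T Y):
        × closes — contains both Y and !Y.
All 4 branches close.
Every branch closed; the formula is unsatisfiable.

Unsatisfiable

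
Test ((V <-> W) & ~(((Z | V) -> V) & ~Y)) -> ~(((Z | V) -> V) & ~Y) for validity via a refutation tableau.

Valid

Assume the negation and expand:
Initial set: {~(((V <-> W) & ~(((Z | V) -> V) & ~Y)) -> ~(((Z | V) -> V) & ~Y))}.
~(((V <-> W) & ~(((Z | V) -> V) & ~Y)) -> ~(((Z | V) -> V) & ~Y)): α-rule — add ((V <-> W) & ~(((Z | V) -> V) & ~Y)), ~~(((Z | V) -> V) & ~Y).
((V <-> W) & ~(((Z | V) -> V) & ~Y)): α-rule — add (V <-> W), ~(((Z | V) -> V) & ~Y).
~~(((Z | V) -> V) & ~Y): α-rule — add ((Z | V) -> V), ~Y.
(V <-> W): β-rule — branch into V, W  //  ~V, ~W.
  branch 1 (add V, W):
    ~(((Z | V) -> V) & ~Y): β-rule — branch into ~((Z | V) -> V)  //  ~~Y.
      branch 1.1 (add ~((Z | V) -> V)):
        ~((Z | V) -> V): α-rule — add (Z | V), ~V.
        × closes — contains both V and ~V.
      branch 1.2 (add ~~Y):
        × closes — contains both Y and ~Y.
  branch 2 (add ~V, ~W):
    ~(((Z | V) -> V) & ~Y): β-rule — branch into ~((Z | V) -> V)  //  ~~Y.
      branch 2.1 (add ~((Z | V) -> V)):
        ~((Z | V) -> V): α-rule — add (Z | V), ~V.
        ((Z | V) -> V): β-rule — branch into ~(Z | V)  //  V.
          branch 2.1.1 (add ~(Z | V)):
            ~(Z | V): α-rule — add ~Z, ~V.
            (Z | V): β-rule — branch into Z  //  V.
              branch 2.1.1.1 (add Z):
                × closes — contains both Z and ~Z.
              branch 2.1.1.2 (add V):
                × closes — contains both V and ~V.
          branch 2.1.2 (add V):
            × closes — contains both V and ~V.
      branch 2.2 (add ~~Y):
        × closes — contains both Y and ~Y.
All 6 branches close.
Every branch closed, so the negation is unsatisfiable and the formula is valid.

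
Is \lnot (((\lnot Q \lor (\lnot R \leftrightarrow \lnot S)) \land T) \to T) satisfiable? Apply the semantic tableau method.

Initial set: {\lnot (((\lnot Q \lor (\lnot R \leftrightarrow \lnot S)) \land T) \to T)}.
\lnot (((\lnot Q \lor (\lnot R \leftrightarrow \lnot S)) \land T) \to T): α-rule — add ((\lnot Q \lor (\lnot R \leftrightarrow \lnot S)) \land T), \lnot T.
((\lnot Q \lor (\lnot R \leftrightarrow \lnot S)) \land T): α-rule — add (\lnot Q \lor (\lnot R \leftrightarrow \lnot S)), T.
× closes — contains both T and \lnot T.
All 1 branch closes.
Every branch closed; the formula is unsatisfiable.

Unsatisfiable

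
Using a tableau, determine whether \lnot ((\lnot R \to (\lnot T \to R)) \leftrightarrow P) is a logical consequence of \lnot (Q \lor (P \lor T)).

Initial set: {\lnot (Q \lor (P \lor T)); \lnot \lnot ((\lnot R \to (\lnot T \to R)) \leftrightarrow P)}.
\lnot (Q \lor (P \lor T)): α-rule — add \lnot Q, \lnot (P \lor T).
\lnot (P \lor T): α-rule — add \lnot P, \lnot T.
\lnot \lnot ((\lnot R \to (\lnot T \to R)) \leftrightarrow P): β-rule — branch into (\lnot R \to (\lnot T \to R)), P  //  \lnot (\lnot R \to (\lnot T \to R)), \lnot P.
  branch 1 (add (\lnot R \to (\lnot T \to R)), P):
    × closes — contains both P and \lnot P.
  branch 2 (add \lnot (\lnot R \to (\lnot T \to R)), \lnot P):
    \lnot (\lnot R \to (\lnot T \to R)): α-rule — add \lnot R, \lnot (\lnot T \to R).
    \lnot (\lnot T \to R): α-rule — add \lnot T, \lnot R.
    ○ open, literals {P=false, Q=false, R=false, T=false}.
1 branch closed, 1 open.
An open branch gives a countermodel: P=false, Q=false, R=false, T=false (unmentioned atoms arbitrary); the premises hold there but the conclusion fails.

No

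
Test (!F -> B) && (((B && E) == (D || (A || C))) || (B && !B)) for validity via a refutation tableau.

Assume the negation and expand:
Initial set: {!((!F -> B) && (((B && E) == (D || (A || C))) || (B && !B)))}.
!((!F -> B) && (((B && E) == (D || (A || C))) || (B && !B))): β-rule — branch into !(!F -> B)  //  !(((B && E) == (D || (A || C))) || (B && !B)).
  branch 1 (add !(!F -> B)):
    !(!F -> B): α-rule — add !F, !B.
    ○ open, literals {B=false, F=false}.
  branch 2 (add !(((B && E) == (D || (A || C))) || (B && !B))):
    !(((B && E) == (D || (A || C))) || (B && !B)): α-rule — add !((B && E) == (D || (A || C))), !(B && !B).
    !((B && E) == (D || (A || C))): β-rule — branch into (B && E), !(D || (A || C))  //  !(B && E), (D || (A || C)).
      branch 2.1 (add (B && E), !(D || (A || C))):
        (B && E): α-rule — add B, E.
        !(D || (A || C)): α-rule — add !D, !(A || C).
        !(A || C): α-rule — add !A, !C.
        !(B && !B): β-rule — branch into !B  //  !!B.
          branch 2.1.1 (add !B):
            × closes — contains both B and !B.
          branch 2.1.2 (add !!B):
            ○ open, literals {A=false, B=true, C=false, D=false, E=true}.
      branch 2.2 (add !(B && E), (D || (A || C))):
        !(B && !B): β-rule — branch into !B  //  !!B.
          branch 2.2.1 (add !B):
            !(B && E): β-rule — branch into !B  //  !E.
              branch 2.2.1.1 (add !B):
                (D || (A || C)): β-rule — branch into D  //  (A || C).
                  branch 2.2.1.1.1 (add D):
                    ○ open, literals {B=false, D=true}.
                  branch 2.2.1.1.2 (add (A || C)):
                    (A || C): β-rule — branch into A  //  C.
                      branch 2.2.1.1.2.1 (add A):
                        ○ open, literals {A=true, B=false}.
                      branch 2.2.1.1.2.2 (add C):
                        ○ open, literals {B=false, C=true}.
              branch 2.2.1.2 (add !E):
                (D || (A || C)): β-rule — branch into D  //  (A || C).
                  branch 2.2.1.2.1 (add D):
                    ○ open, literals {B=false, D=true, E=false}.
                  branch 2.2.1.2.2 (add (A || C)):
                    (A || C): β-rule — branch into A  //  C.
                      branch 2.2.1.2.2.1 (add A):
                        ○ open, literals {A=true, B=false, E=false}.
                      branch 2.2.1.2.2.2 (add C):
                        ○ open, literals {B=false, C=true, E=false}.
          branch 2.2.2 (add !!B):
            !(B && E): β-rule — branch into !B  //  !E.
              branch 2.2.2.1 (add !B):
                × closes — contains both B and !B.
              branch 2.2.2.2 (add !E):
                (D || (A || C)): β-rule — branch into D  //  (A || C).
                  branch 2.2.2.2.1 (add D):
                    ○ open, literals {B=true, D=true, E=false}.
                  branch 2.2.2.2.2 (add (A || C)):
                    (A || C): β-rule — branch into A  //  C.
                      branch 2.2.2.2.2.1 (add A):
                        ○ open, literals {A=true, B=true, E=false}.
                      branch 2.2.2.2.2.2 (add C):
                        ○ open, literals {B=true, C=true, E=false}.
2 branches closed, 11 open.
An open branch gives a countermodel: B=false, F=false (unmentioned atoms arbitrary); under it the original formula is false.

Not valid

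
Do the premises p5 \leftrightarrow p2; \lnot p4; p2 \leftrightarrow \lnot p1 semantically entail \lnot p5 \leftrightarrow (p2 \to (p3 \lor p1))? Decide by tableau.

Initial set: {T (p5 \leftrightarrow p2); T \lnot p4; T (p2 \leftrightarrow \lnot p1); F (\lnot p5 \leftrightarrow (p2 \to (p3 \lor p1)))}.
T (p5 \leftrightarrow p2): β-rule — branch into T p5, T p2  //  F p5, F p2.
  branch 1 (add T p5, T p2):
    T (p2 \leftrightarrow \lnot p1): β-rule — branch into T p2, T \lnot p1  //  F p2, F \lnot p1.
      branch 1.1 (add T p2, T \lnot p1):
        F (\lnot p5 \leftrightarrow (p2 \to (p3 \lor p1))): β-rule — branch into T \lnot p5, F (p2 \to (p3 \lor p1))  //  F \lnot p5, T (p2 \to (p3 \lor p1)).
          branch 1.1.1 (add T \lnot p5, F (p2 \to (p3 \lor p1))):
            × closes — contains both p5 and \lnot p5.
          branch 1.1.2 (add F \lnot p5, T (p2 \to (p3 \lor p1))):
            T (p2 \to (p3 \lor p1)): β-rule — branch into F p2  //  T (p3 \lor p1).
              branch 1.1.2.1 (add F p2):
                × closes — contains both p2 and \lnot p2.
              branch 1.1.2.2 (add T (p3 \lor p1)):
                T (p3 \lor p1): β-rule — branch into T p3  //  T p1.
                  branch 1.1.2.2.1 (add T p3):
                    ○ open, literals {p1=F, p2=T, p3=T, p4=F, p5=T}.
                  branch 1.1.2.2.2 (add T p1):
                    × closes — contains both p1 and \lnot p1.
      branch 1.2 (add F p2, F \lnot p1):
        × closes — contains both p2 and \lnot p2.
  branch 2 (add F p5, F p2):
    T (p2 \leftrightarrow \lnot p1): β-rule — branch into T p2, T \lnot p1  //  F p2, F \lnot p1.
      branch 2.1 (add T p2, T \lnot p1):
        × closes — contains both p2 and \lnot p2.
      branch 2.2 (add F p2, F \lnot p1):
        F (\lnot p5 \leftrightarrow (p2 \to (p3 \lor p1))): β-rule — branch into T \lnot p5, F (p2 \to (p3 \lor p1))  //  F \lnot p5, T (p2 \to (p3 \lor p1)).
          branch 2.2.1 (add T \lnot p5, F (p2 \to (p3 \lor p1))):
            F (p2 \to (p3 \lor p1)): α-rule — add T p2, F (p3 \lor p1).
            × closes — contains both p2 and \lnot p2.
          branch 2.2.2 (add F \lnot p5, T (p2 \to (p3 \lor p1))):
            × closes — contains both p5 and \lnot p5.
7 branches closed, 1 open.
An open branch gives a countermodel: p1=F, p2=T, p3=T, p4=F, p5=T (unmentioned atoms arbitrary); the premises hold there but the conclusion fails.

No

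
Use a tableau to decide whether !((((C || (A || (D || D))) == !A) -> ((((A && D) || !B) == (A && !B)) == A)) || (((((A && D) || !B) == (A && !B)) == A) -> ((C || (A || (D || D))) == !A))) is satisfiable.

Initial set: {T !((((C || (A || (D || D))) == !A) -> ((((A && D) || !B) == (A && !B)) == A)) || (((((A && D) || !B) == (A && !B)) == A) -> ((C || (A || (D || D))) == !A)))}.
T !((((C || (A || (D || D))) == !A) -> ((((A && D) || !B) == (A && !B)) == A)) || (((((A && D) || !B) == (A && !B)) == A) -> ((C || (A || (D || D))) == !A))): α-rule — add F (((C || (A || (D || D))) == !A) -> ((((A && D) || !B) == (A && !B)) == A)), F (((((A && D) || !B) == (A && !B)) == A) -> ((C || (A || (D || D))) == !A)).
F (((C || (A || (D || D))) == !A) -> ((((A && D) || !B) == (A && !B)) == A)): α-rule — add T ((C || (A || (D || D))) == !A), F ((((A && D) || !B) == (A && !B)) == A).
F (((((A && D) || !B) == (A && !B)) == A) -> ((C || (A || (D || D))) == !A)): α-rule — add T ((((A && D) || !B) == (A && !B)) == A), F ((C || (A || (D || D))) == !A).
T ((C || (A || (D || D))) == !A): β-rule — branch into T (C || (A || (D || D))), T !A  //  F (C || (A || (D || D))), F !A.
  branch 1 (add T (C || (A || (D || D))), T !A):
    F ((((A && D) || !B) == (A && !B)) == A): β-rule — branch into T (((A && D) || !B) == (A && !B)), F A  //  F (((A && D) || !B) == (A && !B)), T A.
      branch 1.1 (add T (((A && D) || !B) == (A && !B)), F A):
        T ((((A && D) || !B) == (A && !B)) == A): β-rule — branch into T (((A && D) || !B) == (A && !B)), T A  //  F (((A && D) || !B) == (A && !B)), F A.
          branch 1.1.1 (add T (((A && D) || !B) == (A && !B)), T A):
            × closes — contains both A and !A.
          branch 1.1.2 (add F (((A && D) || !B) == (A && !B)), F A):
            F ((C || (A || (D || D))) == !A): β-rule — branch into T (C || (A || (D || D))), F !A  //  F (C || (A || (D || D))), T !A.
              branch 1.1.2.1 (add T (C || (A || (D || D))), F !A):
                × closes — contains both A and !A.
              branch 1.1.2.2 (add F (C || (A || (D || D))), T !A):
                F (C || (A || (D || D))): α-rule — add F C, F (A || (D || D)).
                F (A || (D || D)): α-rule — add F A, F (D || D).
                F (D || D): α-rule — add F D, F D.
                T (C || (A || (D || D))): β-rule — branch into T C  //  T (A || (D || D)).
                  branch 1.1.2.2.1 (add T C):
                    × closes — contains both C and !C.
                  branch 1.1.2.2.2 (add T (A || (D || D))):
                    T (((A && D) || !B) == (A && !B)): β-rule — branch into T ((A && D) || !B), T (A && !B)  //  F ((A && D) || !B), F (A && !B).
                      branch 1.1.2.2.2.1 (add T ((A && D) || !B), T (A && !B)):
                        T (A && !B): α-rule — add T A, T !B.
                        × closes — contains both A and !A.
                      branch 1.1.2.2.2.2 (add F ((A && D) || !B), F (A && !B)):
                        F ((A && D) || !B): α-rule — add F (A && D), F !B.
                        F (((A && D) || !B) == (A && !B)): β-rule — branch into T ((A && D) || !B), F (A && !B)  //  F ((A && D) || !B), T (A && !B).
                          branch 1.1.2.2.2.2.1 (add T ((A && D) || !B), F (A && !B)):
                            T (A || (D || D)): β-rule — branch into T A  //  T (D || D).
                              branch 1.1.2.2.2.2.1.1 (add T A):
                                × closes — contains both A and !A.
                              branch 1.1.2.2.2.2.1.2 (add T (D || D)):
                                F (A && !B): β-rule — branch into F A  //  F !B.
                                  branch 1.1.2.2.2.2.1.2.1 (add F A):
                                    F (A && D): β-rule — branch into F A  //  F D.
                                      branch 1.1.2.2.2.2.1.2.1.1 (add F A):
                                        T ((A && D) || !B): β-rule — branch into T (A && D)  //  T !B.
                                          branch 1.1.2.2.2.2.1.2.1.1.1 (add T (A && D)):
                                            T (A && D): α-rule — add T A, T D.
                                            × closes — contains both A and !A.
                                          branch 1.1.2.2.2.2.1.2.1.1.2 (add T !B):
                                            × closes — contains both B and !B.
                                      branch 1.1.2.2.2.2.1.2.1.2 (add F D):
                                        T ((A && D) || !B): β-rule — branch into T (A && D)  //  T !B.
                                          branch 1.1.2.2.2.2.1.2.1.2.1 (add T (A && D)):
                                            T (A && D): α-rule — add T A, T D.
                                            × closes — contains both A and !A.
                                          branch 1.1.2.2.2.2.1.2.1.2.2 (add T !B):
                                            × closes — contains both B and !B.
                                  branch 1.1.2.2.2.2.1.2.2 (add F !B):
                                    F (A && D): β-rule — branch into F A  //  F D.
                                      branch 1.1.2.2.2.2.1.2.2.1 (add F A):
                                        T ((A && D) || !B): β-rule — branch into T (A && D)  //  T !B.
                                          branch 1.1.2.2.2.2.1.2.2.1.1 (add T (A && D)):
                                            T (A && D): α-rule — add T A, T D.
                                            × closes — contains both A and !A.
                                          branch 1.1.2.2.2.2.1.2.2.1.2 (add T !B):
                                            × closes — contains both B and !B.
                                      branch 1.1.2.2.2.2.1.2.2.2 (add F D):
                                        T ((A && D) || !B): β-rule — branch into T (A && D)  //  T !B.
                                          branch 1.1.2.2.2.2.1.2.2.2.1 (add T (A && D)):
                                            T (A && D): α-rule — add T A, T D.
                                            × closes — contains both A and !A.
                                          branch 1.1.2.2.2.2.1.2.2.2.2 (add T !B):
                                            × closes — contains both B and !B.
                          branch 1.1.2.2.2.2.2 (add F ((A && D) || !B), T (A && !B)):
                            F ((A && D) || !B): α-rule — add F (A && D), F !B.
                            T (A && !B): α-rule — add T A, T !B.
                            × closes — contains both A and !A.
      branch 1.2 (add F (((A && D) || !B) == (A && !B)), T A):
        × closes — contains both A and !A.
  branch 2 (add F (C || (A || (D || D))), F !A):
    F (C || (A || (D || D))): α-rule — add F C, F (A || (D || D)).
    F (A || (D || D)): α-rule — add F A, F (D || D).
    × closes — contains both A and !A.
All 16 branches close.
Every branch closed; the formula is unsatisfiable.

Unsatisfiable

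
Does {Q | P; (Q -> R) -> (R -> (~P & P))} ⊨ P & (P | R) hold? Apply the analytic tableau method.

No

Initial set: {(Q | P); ((Q -> R) -> (R -> (~P & P))); ~(P & (P | R))}.
(Q | P): β-rule — branch into Q  //  P.
  branch 1 (add Q):
    ((Q -> R) -> (R -> (~P & P))): β-rule — branch into ~(Q -> R)  //  (R -> (~P & P)).
      branch 1.1 (add ~(Q -> R)):
        ~(Q -> R): α-rule — add Q, ~R.
        ~(P & (P | R)): β-rule — branch into ~P  //  ~(P | R).
          branch 1.1.1 (add ~P):
            ○ open, literals {P=0, Q=1, R=0}.
          branch 1.1.2 (add ~(P | R)):
            ~(P | R): α-rule — add ~P, ~R.
            ○ open, literals {P=0, Q=1, R=0}.
      branch 1.2 (add (R -> (~P & P))):
        ~(P & (P | R)): β-rule — branch into ~P  //  ~(P | R).
          branch 1.2.1 (add ~P):
            (R -> (~P & P)): β-rule — branch into ~R  //  (~P & P).
              branch 1.2.1.1 (add ~R):
                ○ open, literals {P=0, Q=1, R=0}.
              branch 1.2.1.2 (add (~P & P)):
                (~P & P): α-rule — add ~P, P.
                × closes — contains both P and ~P.
          branch 1.2.2 (add ~(P | R)):
            ~(P | R): α-rule — add ~P, ~R.
            (R -> (~P & P)): β-rule — branch into ~R  //  (~P & P).
              branch 1.2.2.1 (add ~R):
                ○ open, literals {P=0, Q=1, R=0}.
              branch 1.2.2.2 (add (~P & P)):
                (~P & P): α-rule — add ~P, P.
                × closes — contains both P and ~P.
  branch 2 (add P):
    ((Q -> R) -> (R -> (~P & P))): β-rule — branch into ~(Q -> R)  //  (R -> (~P & P)).
      branch 2.1 (add ~(Q -> R)):
        ~(Q -> R): α-rule — add Q, ~R.
        ~(P & (P | R)): β-rule — branch into ~P  //  ~(P | R).
          branch 2.1.1 (add ~P):
            × closes — contains both P and ~P.
          branch 2.1.2 (add ~(P | R)):
            ~(P | R): α-rule — add ~P, ~R.
            × closes — contains both P and ~P.
      branch 2.2 (add (R -> (~P & P))):
        ~(P & (P | R)): β-rule — branch into ~P  //  ~(P | R).
          branch 2.2.1 (add ~P):
            × closes — contains both P and ~P.
          branch 2.2.2 (add ~(P | R)):
            ~(P | R): α-rule — add ~P, ~R.
            × closes — contains both P and ~P.
6 branches closed, 4 open.
An open branch gives a countermodel: P=0, Q=1, R=0 (unmentioned atoms arbitrary); the premises hold there but the conclusion fails.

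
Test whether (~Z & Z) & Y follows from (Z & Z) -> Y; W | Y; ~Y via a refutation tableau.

Initial set: {((Z & Z) -> Y); (W | Y); ~Y; ~((~Z & Z) & Y)}.
((Z & Z) -> Y): β-rule — branch into ~(Z & Z)  //  Y.
  branch 1 (add ~(Z & Z)):
    (W | Y): β-rule — branch into W  //  Y.
      branch 1.1 (add W):
        ~((~Z & Z) & Y): β-rule — branch into ~(~Z & Z)  //  ~Y.
          branch 1.1.1 (add ~(~Z & Z)):
            ~(Z & Z): β-rule — branch into ~Z  //  ~Z.
              branch 1.1.1.1 (add ~Z):
                ~(~Z & Z): β-rule — branch into ~~Z  //  ~Z.
                  branch 1.1.1.1.1 (add ~~Z):
                    × closes — contains both Z and ~Z.
                  branch 1.1.1.1.2 (add ~Z):
                    ○ open, literals {W=T, Y=F, Z=F}.
              branch 1.1.1.2 (add ~Z):
                ~(~Z & Z): β-rule — branch into ~~Z  //  ~Z.
                  branch 1.1.1.2.1 (add ~~Z):
                    × closes — contains both Z and ~Z.
                  branch 1.1.1.2.2 (add ~Z):
                    ○ open, literals {W=T, Y=F, Z=F}.
          branch 1.1.2 (add ~Y):
            ~(Z & Z): β-rule — branch into ~Z  //  ~Z.
              branch 1.1.2.1 (add ~Z):
                ○ open, literals {W=T, Y=F, Z=F}.
              branch 1.1.2.2 (add ~Z):
                ○ open, literals {W=T, Y=F, Z=F}.
      branch 1.2 (add Y):
        × closes — contains both Y and ~Y.
  branch 2 (add Y):
    × closes — contains both Y and ~Y.
4 branches closed, 4 open.
An open branch gives a countermodel: W=T, Y=F, Z=F (unmentioned atoms arbitrary); the premises hold there but the conclusion fails.

No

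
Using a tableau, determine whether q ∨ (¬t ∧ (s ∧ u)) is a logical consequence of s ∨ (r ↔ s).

No

Initial set: {(s ∨ (r ↔ s)); ¬(q ∨ (¬t ∧ (s ∧ u)))}.
¬(q ∨ (¬t ∧ (s ∧ u))): α-rule — add ¬q, ¬(¬t ∧ (s ∧ u)).
(s ∨ (r ↔ s)): β-rule — branch into s  //  (r ↔ s).
  branch 1 (add s):
    ¬(¬t ∧ (s ∧ u)): β-rule — branch into ¬¬t  //  ¬(s ∧ u).
      branch 1.1 (add ¬¬t):
        ○ open, literals {q=F, s=T, t=T}.
      branch 1.2 (add ¬(s ∧ u)):
        ¬(s ∧ u): β-rule — branch into ¬s  //  ¬u.
          branch 1.2.1 (add ¬s):
            × closes — contains both s and ¬s.
          branch 1.2.2 (add ¬u):
            ○ open, literals {q=F, s=T, u=F}.
  branch 2 (add (r ↔ s)):
    ¬(¬t ∧ (s ∧ u)): β-rule — branch into ¬¬t  //  ¬(s ∧ u).
      branch 2.1 (add ¬¬t):
        (r ↔ s): β-rule — branch into r, s  //  ¬r, ¬s.
          branch 2.1.1 (add r, s):
            ○ open, literals {q=F, r=T, s=T, t=T}.
          branch 2.1.2 (add ¬r, ¬s):
            ○ open, literals {q=F, r=F, s=F, t=T}.
      branch 2.2 (add ¬(s ∧ u)):
        (r ↔ s): β-rule — branch into r, s  //  ¬r, ¬s.
          branch 2.2.1 (add r, s):
            ¬(s ∧ u): β-rule — branch into ¬s  //  ¬u.
              branch 2.2.1.1 (add ¬s):
                × closes — contains both s and ¬s.
              branch 2.2.1.2 (add ¬u):
                ○ open, literals {q=F, r=T, s=T, u=F}.
          branch 2.2.2 (add ¬r, ¬s):
            ¬(s ∧ u): β-rule — branch into ¬s  //  ¬u.
              branch 2.2.2.1 (add ¬s):
                ○ open, literals {q=F, r=F, s=F}.
              branch 2.2.2.2 (add ¬u):
                ○ open, literals {q=F, r=F, s=F, u=F}.
2 branches closed, 7 open.
An open branch gives a countermodel: q=F, s=T, t=T (unmentioned atoms arbitrary); the premises hold there but the conclusion fails.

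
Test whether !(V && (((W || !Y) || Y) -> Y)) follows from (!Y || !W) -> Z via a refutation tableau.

No

Initial set: {((!Y || !W) -> Z); !!(V && (((W || !Y) || Y) -> Y))}.
!!(V && (((W || !Y) || Y) -> Y)): α-rule — add V, (((W || !Y) || Y) -> Y).
((!Y || !W) -> Z): β-rule — branch into !(!Y || !W)  //  Z.
  branch 1 (add !(!Y || !W)):
    !(!Y || !W): α-rule — add !!Y, !!W.
    (((W || !Y) || Y) -> Y): β-rule — branch into !((W || !Y) || Y)  //  Y.
      branch 1.1 (add !((W || !Y) || Y)):
        !((W || !Y) || Y): α-rule — add !(W || !Y), !Y.
        × closes — contains both Y and !Y.
      branch 1.2 (add Y):
        ○ open, literals {V=T, W=T, Y=T}.
  branch 2 (add Z):
    (((W || !Y) || Y) -> Y): β-rule — branch into !((W || !Y) || Y)  //  Y.
      branch 2.1 (add !((W || !Y) || Y)):
        !((W || !Y) || Y): α-rule — add !(W || !Y), !Y.
        !(W || !Y): α-rule — add !W, !!Y.
        × closes — contains both Y and !Y.
      branch 2.2 (add Y):
        ○ open, literals {V=T, Y=T, Z=T}.
2 branches closed, 2 open.
An open branch gives a countermodel: V=T, W=T, Y=T (unmentioned atoms arbitrary); the premises hold there but the conclusion fails.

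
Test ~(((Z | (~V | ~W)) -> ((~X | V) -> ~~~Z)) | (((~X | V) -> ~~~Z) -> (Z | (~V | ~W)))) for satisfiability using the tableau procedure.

Initial set: {T ~(((Z | (~V | ~W)) -> ((~X | V) -> ~~~Z)) | (((~X | V) -> ~~~Z) -> (Z | (~V | ~W))))}.
T ~(((Z | (~V | ~W)) -> ((~X | V) -> ~~~Z)) | (((~X | V) -> ~~~Z) -> (Z | (~V | ~W)))): α-rule — add F ((Z | (~V | ~W)) -> ((~X | V) -> ~~~Z)), F (((~X | V) -> ~~~Z) -> (Z | (~V | ~W))).
F ((Z | (~V | ~W)) -> ((~X | V) -> ~~~Z)): α-rule — add T (Z | (~V | ~W)), F ((~X | V) -> ~~~Z).
F (((~X | V) -> ~~~Z) -> (Z | (~V | ~W))): α-rule — add T ((~X | V) -> ~~~Z), F (Z | (~V | ~W)).
F ((~X | V) -> ~~~Z): α-rule — add T (~X | V), F ~~~Z.
F (Z | (~V | ~W)): α-rule — add F Z, F (~V | ~W).
F ~~~Z: drop double negation, giving F ~Z.
× closes — contains both Z and ~Z.
All 1 branch closes.
Every branch closed; the formula is unsatisfiable.

Unsatisfiable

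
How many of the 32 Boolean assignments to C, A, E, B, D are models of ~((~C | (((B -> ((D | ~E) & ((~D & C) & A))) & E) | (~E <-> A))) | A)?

Initial set: {T ~((~C | (((B -> ((D | ~E) & ((~D & C) & A))) & E) | (~E <-> A))) | A)}.
T ~((~C | (((B -> ((D | ~E) & ((~D & C) & A))) & E) | (~E <-> A))) | A): α-rule — add F (~C | (((B -> ((D | ~E) & ((~D & C) & A))) & E) | (~E <-> A))), F A.
F (~C | (((B -> ((D | ~E) & ((~D & C) & A))) & E) | (~E <-> A))): α-rule — add F ~C, F (((B -> ((D | ~E) & ((~D & C) & A))) & E) | (~E <-> A)).
F (((B -> ((D | ~E) & ((~D & C) & A))) & E) | (~E <-> A)): α-rule — add F ((B -> ((D | ~E) & ((~D & C) & A))) & E), F (~E <-> A).
F ((B -> ((D | ~E) & ((~D & C) & A))) & E): β-rule — branch into F (B -> ((D | ~E) & ((~D & C) & A)))  //  F E.
  branch 1 (add F (B -> ((D | ~E) & ((~D & C) & A)))):
    F (B -> ((D | ~E) & ((~D & C) & A))): α-rule — add T B, F ((D | ~E) & ((~D & C) & A)).
    F (~E <-> A): β-rule — branch into T ~E, F A  //  F ~E, T A.
      branch 1.1 (add T ~E, F A):
        F ((D | ~E) & ((~D & C) & A)): β-rule — branch into F (D | ~E)  //  F ((~D & C) & A).
          branch 1.1.1 (add F (D | ~E)):
            F (D | ~E): α-rule — add F D, F ~E.
            × closes — contains both E and ~E.
          branch 1.1.2 (add F ((~D & C) & A)):
            F ((~D & C) & A): β-rule — branch into F (~D & C)  //  F A.
              branch 1.1.2.1 (add F (~D & C)):
                F (~D & C): β-rule — branch into F ~D  //  F C.
                  branch 1.1.2.1.1 (add F ~D):
                    ○ open, literals {A=F, B=T, C=T, D=T, E=F}.
                  branch 1.1.2.1.2 (add F C):
                    × closes — contains both C and ~C.
              branch 1.1.2.2 (add F A):
                ○ open, literals {A=F, B=T, C=T, E=F}.
      branch 1.2 (add F ~E, T A):
        × closes — contains both A and ~A.
  branch 2 (add F E):
    F (~E <-> A): β-rule — branch into T ~E, F A  //  F ~E, T A.
      branch 2.1 (add T ~E, F A):
        ○ open, literals {A=F, C=T, E=F}.
      branch 2.2 (add F ~E, T A):
        × closes — contains both E and ~E.
4 branches closed, 3 open.
Each open branch fixes some atoms; the unmentioned ones are free. Counting distinct full assignments: branch {A=F, B=T, C=T, D=T, E=F} (none free) contributes 1 new; branch {A=F, B=T, C=T, E=F} (D) contributes 1 new; branch {A=F, C=T, E=F} (B, D) contributes 2 new. Total: 4.

4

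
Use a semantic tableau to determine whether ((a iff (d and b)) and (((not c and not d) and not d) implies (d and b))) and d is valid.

Not valid

Assume the negation and expand:
Initial set: {F (((a iff (d and b)) and (((not c and not d) and not d) implies (d and b))) and d)}.
F (((a iff (d and b)) and (((not c and not d) and not d) implies (d and b))) and d): β-rule — branch into F ((a iff (d and b)) and (((not c and not d) and not d) implies (d and b)))  //  F d.
  branch 1 (add F ((a iff (d and b)) and (((not c and not d) and not d) implies (d and b)))):
    F ((a iff (d and b)) and (((not c and not d) and not d) implies (d and b))): β-rule — branch into F (a iff (d and b))  //  F (((not c and not d) and not d) implies (d and b)).
      branch 1.1 (add F (a iff (d and b))):
        F (a iff (d and b)): β-rule — branch into T a, F (d and b)  //  F a, T (d and b).
          branch 1.1.1 (add T a, F (d and b)):
            F (d and b): β-rule — branch into F d  //  F b.
              branch 1.1.1.1 (add F d):
                ○ open, literals {a=1, d=0}.
              branch 1.1.1.2 (add F b):
                ○ open, literals {a=1, b=0}.
          branch 1.1.2 (add F a, T (d and b)):
            T (d and b): α-rule — add T d, T b.
            ○ open, literals {a=0, b=1, d=1}.
      branch 1.2 (add F (((not c and not d) and not d) implies (d and b))):
        F (((not c and not d) and not d) implies (d and b)): α-rule — add T ((not c and not d) and not d), F (d and b).
        T ((not c and not d) and not d): α-rule — add T (not c and not d), T not d.
        T (not c and not d): α-rule — add T not c, T not d.
        F (d and b): β-rule — branch into F d  //  F b.
          branch 1.2.1 (add F d):
            ○ open, literals {c=0, d=0}.
          branch 1.2.2 (add F b):
            ○ open, literals {b=0, c=0, d=0}.
  branch 2 (add F d):
    ○ open, literals {d=0}.
0 branches closed, 6 open.
An open branch gives a countermodel: a=1, d=0 (unmentioned atoms arbitrary); under it the original formula is false.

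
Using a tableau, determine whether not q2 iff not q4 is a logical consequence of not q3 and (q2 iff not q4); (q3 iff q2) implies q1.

No

Initial set: {(not q3 and (q2 iff not q4)); ((q3 iff q2) implies q1); not (not q2 iff not q4)}.
(not q3 and (q2 iff not q4)): α-rule — add not q3, (q2 iff not q4).
((q3 iff q2) implies q1): β-rule — branch into not (q3 iff q2)  //  q1.
  branch 1 (add not (q3 iff q2)):
    not (not q2 iff not q4): β-rule — branch into not q2, not not q4  //  not not q2, not q4.
      branch 1.1 (add not q2, not not q4):
        (q2 iff not q4): β-rule — branch into q2, not q4  //  not q2, not not q4.
          branch 1.1.1 (add q2, not q4):
            × closes — contains both q2 and not q2.
          branch 1.1.2 (add not q2, not not q4):
            not (q3 iff q2): β-rule — branch into q3, not q2  //  not q3, q2.
              branch 1.1.2.1 (add q3, not q2):
                × closes — contains both q3 and not q3.
              branch 1.1.2.2 (add not q3, q2):
                × closes — contains both q2 and not q2.
      branch 1.2 (add not not q2, not q4):
        (q2 iff not q4): β-rule — branch into q2, not q4  //  not q2, not not q4.
          branch 1.2.1 (add q2, not q4):
            not (q3 iff q2): β-rule — branch into q3, not q2  //  not q3, q2.
              branch 1.2.1.1 (add q3, not q2):
                × closes — contains both q3 and not q3.
              branch 1.2.1.2 (add not q3, q2):
                ○ open, literals {q2=true, q3=false, q4=false}.
          branch 1.2.2 (add not q2, not not q4):
            × closes — contains both q2 and not q2.
  branch 2 (add q1):
    not (not q2 iff not q4): β-rule — branch into not q2, not not q4  //  not not q2, not q4.
      branch 2.1 (add not q2, not not q4):
        (q2 iff not q4): β-rule — branch into q2, not q4  //  not q2, not not q4.
          branch 2.1.1 (add q2, not q4):
            × closes — contains both q2 and not q2.
          branch 2.1.2 (add not q2, not not q4):
            ○ open, literals {q1=true, q2=false, q3=false, q4=true}.
      branch 2.2 (add not not q2, not q4):
        (q2 iff not q4): β-rule — branch into q2, not q4  //  not q2, not not q4.
          branch 2.2.1 (add q2, not q4):
            ○ open, literals {q1=true, q2=true, q3=false, q4=false}.
          branch 2.2.2 (add not q2, not not q4):
            × closes — contains both q2 and not q2.
7 branches closed, 3 open.
An open branch gives a countermodel: q2=true, q3=false, q4=false (unmentioned atoms arbitrary); the premises hold there but the conclusion fails.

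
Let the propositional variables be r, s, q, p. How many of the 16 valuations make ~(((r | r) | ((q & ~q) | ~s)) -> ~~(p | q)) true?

Initial set: {T ~(((r | r) | ((q & ~q) | ~s)) -> ~~(p | q))}.
T ~(((r | r) | ((q & ~q) | ~s)) -> ~~(p | q)): α-rule — add T ((r | r) | ((q & ~q) | ~s)), F ~~(p | q).
F ~~(p | q): drop double negation, giving F (p | q).
F (p | q): α-rule — add F p, F q.
T ((r | r) | ((q & ~q) | ~s)): β-rule — branch into T (r | r)  //  T ((q & ~q) | ~s).
  branch 1 (add T (r | r)):
    T (r | r): β-rule — branch into T r  //  T r.
      branch 1.1 (add T r):
        ○ open, literals {p=F, q=F, r=T}.
      branch 1.2 (add T r):
        ○ open, literals {p=F, q=F, r=T}.
  branch 2 (add T ((q & ~q) | ~s)):
    T ((q & ~q) | ~s): β-rule — branch into T (q & ~q)  //  T ~s.
      branch 2.1 (add T (q & ~q)):
        T (q & ~q): α-rule — add T q, T ~q.
        × closes — contains both q and ~q.
      branch 2.2 (add T ~s):
        ○ open, literals {p=F, q=F, s=F}.
1 branch closed, 3 open.
Each open branch fixes some atoms; the unmentioned ones are free. Counting distinct full assignments: branch {p=F, q=F, r=T} (s) contributes 2 new; branch {p=F, q=F, r=T} (s) contributes 0 new; branch {p=F, q=F, s=F} (r) contributes 1 new. Total: 3.

3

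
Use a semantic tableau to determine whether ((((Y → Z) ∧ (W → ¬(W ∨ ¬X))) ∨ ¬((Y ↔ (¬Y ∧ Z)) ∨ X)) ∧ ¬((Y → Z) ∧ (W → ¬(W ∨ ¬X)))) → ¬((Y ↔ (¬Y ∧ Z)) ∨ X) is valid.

Valid

Assume the negation and expand:
Initial set: {¬(((((Y → Z) ∧ (W → ¬(W ∨ ¬X))) ∨ ¬((Y ↔ (¬Y ∧ Z)) ∨ X)) ∧ ¬((Y → Z) ∧ (W → ¬(W ∨ ¬X)))) → ¬((Y ↔ (¬Y ∧ Z)) ∨ X))}.
¬(((((Y → Z) ∧ (W → ¬(W ∨ ¬X))) ∨ ¬((Y ↔ (¬Y ∧ Z)) ∨ X)) ∧ ¬((Y → Z) ∧ (W → ¬(W ∨ ¬X)))) → ¬((Y ↔ (¬Y ∧ Z)) ∨ X)): α-rule — add ((((Y → Z) ∧ (W → ¬(W ∨ ¬X))) ∨ ¬((Y ↔ (¬Y ∧ Z)) ∨ X)) ∧ ¬((Y → Z) ∧ (W → ¬(W ∨ ¬X)))), ¬¬((Y ↔ (¬Y ∧ Z)) ∨ X).
((((Y → Z) ∧ (W → ¬(W ∨ ¬X))) ∨ ¬((Y ↔ (¬Y ∧ Z)) ∨ X)) ∧ ¬((Y → Z) ∧ (W → ¬(W ∨ ¬X)))): α-rule — add (((Y → Z) ∧ (W → ¬(W ∨ ¬X))) ∨ ¬((Y ↔ (¬Y ∧ Z)) ∨ X)), ¬((Y → Z) ∧ (W → ¬(W ∨ ¬X))).
¬¬((Y ↔ (¬Y ∧ Z)) ∨ X): β-rule — branch into (Y ↔ (¬Y ∧ Z))  //  X.
  branch 1 (add (Y ↔ (¬Y ∧ Z))):
    (((Y → Z) ∧ (W → ¬(W ∨ ¬X))) ∨ ¬((Y ↔ (¬Y ∧ Z)) ∨ X)): β-rule — branch into ((Y → Z) ∧ (W → ¬(W ∨ ¬X)))  //  ¬((Y ↔ (¬Y ∧ Z)) ∨ X).
      branch 1.1 (add ((Y → Z) ∧ (W → ¬(W ∨ ¬X)))):
        ((Y → Z) ∧ (W → ¬(W ∨ ¬X))): α-rule — add (Y → Z), (W → ¬(W ∨ ¬X)).
        ¬((Y → Z) ∧ (W → ¬(W ∨ ¬X))): β-rule — branch into ¬(Y → Z)  //  ¬(W → ¬(W ∨ ¬X)).
          branch 1.1.1 (add ¬(Y → Z)):
            ¬(Y → Z): α-rule — add Y, ¬Z.
            (Y ↔ (¬Y ∧ Z)): β-rule — branch into Y, (¬Y ∧ Z)  //  ¬Y, ¬(¬Y ∧ Z).
              branch 1.1.1.1 (add Y, (¬Y ∧ Z)):
                (¬Y ∧ Z): α-rule — add ¬Y, Z.
                × closes — contains both Y and ¬Y.
              branch 1.1.1.2 (add ¬Y, ¬(¬Y ∧ Z)):
                × closes — contains both Y and ¬Y.
          branch 1.1.2 (add ¬(W → ¬(W ∨ ¬X))):
            ¬(W → ¬(W ∨ ¬X)): α-rule — add W, ¬¬(W ∨ ¬X).
            (Y ↔ (¬Y ∧ Z)): β-rule — branch into Y, (¬Y ∧ Z)  //  ¬Y, ¬(¬Y ∧ Z).
              branch 1.1.2.1 (add Y, (¬Y ∧ Z)):
                (¬Y ∧ Z): α-rule — add ¬Y, Z.
                × closes — contains both Y and ¬Y.
              branch 1.1.2.2 (add ¬Y, ¬(¬Y ∧ Z)):
                (Y → Z): β-rule — branch into ¬Y  //  Z.
                  branch 1.1.2.2.1 (add ¬Y):
                    (W → ¬(W ∨ ¬X)): β-rule — branch into ¬W  //  ¬(W ∨ ¬X).
                      branch 1.1.2.2.1.1 (add ¬W):
                        × closes — contains both W and ¬W.
                      branch 1.1.2.2.1.2 (add ¬(W ∨ ¬X)):
                        ¬(W ∨ ¬X): α-rule — add ¬W, ¬¬X.
                        × closes — contains both W and ¬W.
                  branch 1.1.2.2.2 (add Z):
                    (W → ¬(W ∨ ¬X)): β-rule — branch into ¬W  //  ¬(W ∨ ¬X).
                      branch 1.1.2.2.2.1 (add ¬W):
                        × closes — contains both W and ¬W.
                      branch 1.1.2.2.2.2 (add ¬(W ∨ ¬X)):
                        ¬(W ∨ ¬X): α-rule — add ¬W, ¬¬X.
                        × closes — contains both W and ¬W.
      branch 1.2 (add ¬((Y ↔ (¬Y ∧ Z)) ∨ X)):
        ¬((Y ↔ (¬Y ∧ Z)) ∨ X): α-rule — add ¬(Y ↔ (¬Y ∧ Z)), ¬X.
        ¬((Y → Z) ∧ (W → ¬(W ∨ ¬X))): β-rule — branch into ¬(Y → Z)  //  ¬(W → ¬(W ∨ ¬X)).
          branch 1.2.1 (add ¬(Y → Z)):
            ¬(Y → Z): α-rule — add Y, ¬Z.
            (Y ↔ (¬Y ∧ Z)): β-rule — branch into Y, (¬Y ∧ Z)  //  ¬Y, ¬(¬Y ∧ Z).
              branch 1.2.1.1 (add Y, (¬Y ∧ Z)):
                (¬Y ∧ Z): α-rule — add ¬Y, Z.
                × closes — contains both Y and ¬Y.
              branch 1.2.1.2 (add ¬Y, ¬(¬Y ∧ Z)):
                × closes — contains both Y and ¬Y.
          branch 1.2.2 (add ¬(W → ¬(W ∨ ¬X))):
            ¬(W → ¬(W ∨ ¬X)): α-rule — add W, ¬¬(W ∨ ¬X).
            (Y ↔ (¬Y ∧ Z)): β-rule — branch into Y, (¬Y ∧ Z)  //  ¬Y, ¬(¬Y ∧ Z).
              branch 1.2.2.1 (add Y, (¬Y ∧ Z)):
                (¬Y ∧ Z): α-rule — add ¬Y, Z.
                × closes — contains both Y and ¬Y.
              branch 1.2.2.2 (add ¬Y, ¬(¬Y ∧ Z)):
                ¬(Y ↔ (¬Y ∧ Z)): β-rule — branch into Y, ¬(¬Y ∧ Z)  //  ¬Y, (¬Y ∧ Z).
                  branch 1.2.2.2.1 (add Y, ¬(¬Y ∧ Z)):
                    × closes — contains both Y and ¬Y.
                  branch 1.2.2.2.2 (add ¬Y, (¬Y ∧ Z)):
                    (¬Y ∧ Z): α-rule — add ¬Y, Z.
                    ¬¬(W ∨ ¬X): β-rule — branch into W  //  ¬X.
                      branch 1.2.2.2.2.1 (add W):
                        ¬(¬Y ∧ Z): β-rule — branch into ¬¬Y  //  ¬Z.
                          branch 1.2.2.2.2.1.1 (add ¬¬Y):
                            × closes — contains both Y and ¬Y.
                          branch 1.2.2.2.2.1.2 (add ¬Z):
                            × closes — contains both Z and ¬Z.
                      branch 1.2.2.2.2.2 (add ¬X):
                        ¬(¬Y ∧ Z): β-rule — branch into ¬¬Y  //  ¬Z.
                          branch 1.2.2.2.2.2.1 (add ¬¬Y):
                            × closes — contains both Y and ¬Y.
                          branch 1.2.2.2.2.2.2 (add ¬Z):
                            × closes — contains both Z and ¬Z.
  branch 2 (add X):
    (((Y → Z) ∧ (W → ¬(W ∨ ¬X))) ∨ ¬((Y ↔ (¬Y ∧ Z)) ∨ X)): β-rule — branch into ((Y → Z) ∧ (W → ¬(W ∨ ¬X)))  //  ¬((Y ↔ (¬Y ∧ Z)) ∨ X).
      branch 2.1 (add ((Y → Z) ∧ (W → ¬(W ∨ ¬X)))):
        ((Y → Z) ∧ (W → ¬(W ∨ ¬X))): α-rule — add (Y → Z), (W → ¬(W ∨ ¬X)).
        ¬((Y → Z) ∧ (W → ¬(W ∨ ¬X))): β-rule — branch into ¬(Y → Z)  //  ¬(W → ¬(W ∨ ¬X)).
          branch 2.1.1 (add ¬(Y → Z)):
            ¬(Y → Z): α-rule — add Y, ¬Z.
            (Y → Z): β-rule — branch into ¬Y  //  Z.
              branch 2.1.1.1 (add ¬Y):
                × closes — contains both Y and ¬Y.
              branch 2.1.1.2 (add Z):
                × closes — contains both Z and ¬Z.
          branch 2.1.2 (add ¬(W → ¬(W ∨ ¬X))):
            ¬(W → ¬(W ∨ ¬X)): α-rule — add W, ¬¬(W ∨ ¬X).
            (Y → Z): β-rule — branch into ¬Y  //  Z.
              branch 2.1.2.1 (add ¬Y):
                (W → ¬(W ∨ ¬X)): β-rule — branch into ¬W  //  ¬(W ∨ ¬X).
                  branch 2.1.2.1.1 (add ¬W):
                    × closes — contains both W and ¬W.
                  branch 2.1.2.1.2 (add ¬(W ∨ ¬X)):
                    ¬(W ∨ ¬X): α-rule — add ¬W, ¬¬X.
                    × closes — contains both W and ¬W.
              branch 2.1.2.2 (add Z):
                (W → ¬(W ∨ ¬X)): β-rule — branch into ¬W  //  ¬(W ∨ ¬X).
                  branch 2.1.2.2.1 (add ¬W):
                    × closes — contains both W and ¬W.
                  branch 2.1.2.2.2 (add ¬(W ∨ ¬X)):
                    ¬(W ∨ ¬X): α-rule — add ¬W, ¬¬X.
                    × closes — contains both W and ¬W.
      branch 2.2 (add ¬((Y ↔ (¬Y ∧ Z)) ∨ X)):
        ¬((Y ↔ (¬Y ∧ Z)) ∨ X): α-rule — add ¬(Y ↔ (¬Y ∧ Z)), ¬X.
        × closes — contains both X and ¬X.
All 22 branches close.
Every branch closed, so the negation is unsatisfiable and the formula is valid.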